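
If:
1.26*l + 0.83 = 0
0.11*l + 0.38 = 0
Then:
No Solution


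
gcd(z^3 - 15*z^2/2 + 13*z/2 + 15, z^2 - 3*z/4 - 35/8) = z - 5/2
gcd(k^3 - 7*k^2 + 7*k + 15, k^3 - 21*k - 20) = k^2 - 4*k - 5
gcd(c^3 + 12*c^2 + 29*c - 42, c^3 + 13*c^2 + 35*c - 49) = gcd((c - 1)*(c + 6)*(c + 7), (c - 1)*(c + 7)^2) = c^2 + 6*c - 7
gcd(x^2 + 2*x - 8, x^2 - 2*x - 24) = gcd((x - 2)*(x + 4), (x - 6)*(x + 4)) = x + 4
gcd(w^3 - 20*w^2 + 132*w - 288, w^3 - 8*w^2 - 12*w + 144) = w^2 - 12*w + 36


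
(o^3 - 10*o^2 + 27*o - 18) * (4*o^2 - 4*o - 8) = 4*o^5 - 44*o^4 + 140*o^3 - 100*o^2 - 144*o + 144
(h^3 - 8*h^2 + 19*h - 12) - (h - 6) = h^3 - 8*h^2 + 18*h - 6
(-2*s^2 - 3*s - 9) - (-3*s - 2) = -2*s^2 - 7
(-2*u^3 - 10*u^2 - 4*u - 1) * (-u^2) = 2*u^5 + 10*u^4 + 4*u^3 + u^2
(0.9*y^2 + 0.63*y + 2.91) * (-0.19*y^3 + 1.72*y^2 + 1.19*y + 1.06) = -0.171*y^5 + 1.4283*y^4 + 1.6017*y^3 + 6.7089*y^2 + 4.1307*y + 3.0846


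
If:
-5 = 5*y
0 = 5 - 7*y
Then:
No Solution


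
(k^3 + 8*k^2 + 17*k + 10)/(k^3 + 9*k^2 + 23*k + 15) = (k + 2)/(k + 3)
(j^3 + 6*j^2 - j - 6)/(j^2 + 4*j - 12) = (j^2 - 1)/(j - 2)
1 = 1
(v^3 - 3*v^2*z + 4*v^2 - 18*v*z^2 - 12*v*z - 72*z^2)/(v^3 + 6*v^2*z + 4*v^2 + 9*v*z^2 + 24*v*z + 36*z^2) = (v - 6*z)/(v + 3*z)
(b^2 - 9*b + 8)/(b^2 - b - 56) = (b - 1)/(b + 7)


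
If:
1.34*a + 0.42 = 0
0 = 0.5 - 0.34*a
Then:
No Solution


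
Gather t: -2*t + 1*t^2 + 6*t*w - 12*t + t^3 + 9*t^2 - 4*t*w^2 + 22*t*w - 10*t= t^3 + 10*t^2 + t*(-4*w^2 + 28*w - 24)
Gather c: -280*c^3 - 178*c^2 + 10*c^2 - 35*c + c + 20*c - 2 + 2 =-280*c^3 - 168*c^2 - 14*c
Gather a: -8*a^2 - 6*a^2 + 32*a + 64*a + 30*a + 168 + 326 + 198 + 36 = -14*a^2 + 126*a + 728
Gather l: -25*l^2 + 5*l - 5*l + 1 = 1 - 25*l^2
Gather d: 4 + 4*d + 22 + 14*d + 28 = 18*d + 54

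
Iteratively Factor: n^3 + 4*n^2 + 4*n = (n + 2)*(n^2 + 2*n) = (n + 2)^2*(n)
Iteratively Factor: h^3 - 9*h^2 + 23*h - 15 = (h - 1)*(h^2 - 8*h + 15) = (h - 5)*(h - 1)*(h - 3)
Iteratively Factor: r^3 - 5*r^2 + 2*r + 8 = (r - 2)*(r^2 - 3*r - 4) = (r - 4)*(r - 2)*(r + 1)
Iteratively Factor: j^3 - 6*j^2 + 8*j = (j - 4)*(j^2 - 2*j) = j*(j - 4)*(j - 2)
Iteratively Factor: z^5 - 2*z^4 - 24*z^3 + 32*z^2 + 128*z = (z + 4)*(z^4 - 6*z^3 + 32*z) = (z - 4)*(z + 4)*(z^3 - 2*z^2 - 8*z) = z*(z - 4)*(z + 4)*(z^2 - 2*z - 8) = z*(z - 4)*(z + 2)*(z + 4)*(z - 4)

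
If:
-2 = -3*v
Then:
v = 2/3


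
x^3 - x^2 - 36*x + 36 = (x - 6)*(x - 1)*(x + 6)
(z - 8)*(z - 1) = z^2 - 9*z + 8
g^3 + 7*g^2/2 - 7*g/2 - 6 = (g - 3/2)*(g + 1)*(g + 4)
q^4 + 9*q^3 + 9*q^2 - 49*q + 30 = (q - 1)^2*(q + 5)*(q + 6)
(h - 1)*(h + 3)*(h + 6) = h^3 + 8*h^2 + 9*h - 18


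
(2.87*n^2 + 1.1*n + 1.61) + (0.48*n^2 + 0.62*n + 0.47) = 3.35*n^2 + 1.72*n + 2.08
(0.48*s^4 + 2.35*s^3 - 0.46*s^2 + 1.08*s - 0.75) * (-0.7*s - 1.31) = -0.336*s^5 - 2.2738*s^4 - 2.7565*s^3 - 0.1534*s^2 - 0.8898*s + 0.9825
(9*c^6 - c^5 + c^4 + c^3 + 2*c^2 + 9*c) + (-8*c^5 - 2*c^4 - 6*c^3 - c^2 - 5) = 9*c^6 - 9*c^5 - c^4 - 5*c^3 + c^2 + 9*c - 5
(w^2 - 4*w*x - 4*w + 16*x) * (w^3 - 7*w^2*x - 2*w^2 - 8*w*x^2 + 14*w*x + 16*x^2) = w^5 - 11*w^4*x - 6*w^4 + 20*w^3*x^2 + 66*w^3*x + 8*w^3 + 32*w^2*x^3 - 120*w^2*x^2 - 88*w^2*x - 192*w*x^3 + 160*w*x^2 + 256*x^3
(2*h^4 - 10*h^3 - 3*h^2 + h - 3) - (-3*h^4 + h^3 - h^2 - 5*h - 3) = 5*h^4 - 11*h^3 - 2*h^2 + 6*h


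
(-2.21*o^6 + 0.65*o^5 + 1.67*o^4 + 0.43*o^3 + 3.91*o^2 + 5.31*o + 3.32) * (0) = 0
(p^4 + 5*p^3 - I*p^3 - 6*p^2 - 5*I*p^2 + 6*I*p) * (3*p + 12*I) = 3*p^5 + 15*p^4 + 9*I*p^4 - 6*p^3 + 45*I*p^3 + 60*p^2 - 54*I*p^2 - 72*p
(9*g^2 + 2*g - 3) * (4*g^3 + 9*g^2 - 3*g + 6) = 36*g^5 + 89*g^4 - 21*g^3 + 21*g^2 + 21*g - 18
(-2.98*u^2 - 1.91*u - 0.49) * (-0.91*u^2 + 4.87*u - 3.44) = 2.7118*u^4 - 12.7745*u^3 + 1.3954*u^2 + 4.1841*u + 1.6856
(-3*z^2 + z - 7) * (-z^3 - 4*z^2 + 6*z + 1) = 3*z^5 + 11*z^4 - 15*z^3 + 31*z^2 - 41*z - 7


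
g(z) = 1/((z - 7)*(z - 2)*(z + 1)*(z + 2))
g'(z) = -1/((z - 7)*(z - 2)*(z + 1)*(z + 2)^2) - 1/((z - 7)*(z - 2)*(z + 1)^2*(z + 2)) - 1/((z - 7)*(z - 2)^2*(z + 1)*(z + 2)) - 1/((z - 7)^2*(z - 2)*(z + 1)*(z + 2)) = 2*(-2*z^3 + 9*z^2 + 11*z - 12)/(z^8 - 12*z^7 + 14*z^6 + 180*z^5 - 111*z^4 - 864*z^3 - 40*z^2 + 1344*z + 784)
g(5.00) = -0.00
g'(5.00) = 0.00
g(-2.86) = 0.01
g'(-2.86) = 0.03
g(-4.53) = 0.00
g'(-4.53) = 0.00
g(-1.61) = -0.14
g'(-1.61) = 0.07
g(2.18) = -0.09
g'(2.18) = 0.51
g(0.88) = 0.03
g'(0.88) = 0.00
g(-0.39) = 0.06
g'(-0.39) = -0.10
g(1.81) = 0.09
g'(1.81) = 0.46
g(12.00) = 0.00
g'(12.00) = 0.00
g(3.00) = -0.01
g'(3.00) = 0.02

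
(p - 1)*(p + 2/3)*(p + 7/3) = p^3 + 2*p^2 - 13*p/9 - 14/9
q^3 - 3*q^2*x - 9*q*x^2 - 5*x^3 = (q - 5*x)*(q + x)^2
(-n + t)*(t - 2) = -n*t + 2*n + t^2 - 2*t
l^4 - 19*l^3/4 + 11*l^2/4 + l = l*(l - 4)*(l - 1)*(l + 1/4)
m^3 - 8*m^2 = m^2*(m - 8)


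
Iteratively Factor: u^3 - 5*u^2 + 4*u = (u - 4)*(u^2 - u) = (u - 4)*(u - 1)*(u)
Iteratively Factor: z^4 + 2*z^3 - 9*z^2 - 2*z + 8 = (z + 4)*(z^3 - 2*z^2 - z + 2) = (z - 1)*(z + 4)*(z^2 - z - 2) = (z - 1)*(z + 1)*(z + 4)*(z - 2)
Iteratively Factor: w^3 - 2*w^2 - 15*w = (w - 5)*(w^2 + 3*w) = (w - 5)*(w + 3)*(w)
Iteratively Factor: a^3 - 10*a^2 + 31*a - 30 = (a - 5)*(a^2 - 5*a + 6) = (a - 5)*(a - 3)*(a - 2)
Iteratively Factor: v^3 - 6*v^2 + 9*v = (v - 3)*(v^2 - 3*v) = v*(v - 3)*(v - 3)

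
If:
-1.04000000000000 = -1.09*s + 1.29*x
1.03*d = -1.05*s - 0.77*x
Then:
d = -1.95403936937739*x - 0.972655206199341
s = 1.18348623853211*x + 0.954128440366973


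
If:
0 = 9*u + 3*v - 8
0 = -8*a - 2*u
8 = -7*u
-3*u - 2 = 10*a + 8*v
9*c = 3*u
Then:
No Solution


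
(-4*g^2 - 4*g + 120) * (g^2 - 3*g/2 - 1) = -4*g^4 + 2*g^3 + 130*g^2 - 176*g - 120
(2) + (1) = 3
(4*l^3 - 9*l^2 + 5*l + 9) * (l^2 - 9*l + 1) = 4*l^5 - 45*l^4 + 90*l^3 - 45*l^2 - 76*l + 9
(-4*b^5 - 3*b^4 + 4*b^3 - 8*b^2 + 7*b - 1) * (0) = 0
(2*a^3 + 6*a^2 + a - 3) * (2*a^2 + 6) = 4*a^5 + 12*a^4 + 14*a^3 + 30*a^2 + 6*a - 18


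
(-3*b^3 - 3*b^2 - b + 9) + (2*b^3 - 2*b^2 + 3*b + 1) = -b^3 - 5*b^2 + 2*b + 10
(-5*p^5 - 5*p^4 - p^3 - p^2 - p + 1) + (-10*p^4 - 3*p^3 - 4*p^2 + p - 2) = -5*p^5 - 15*p^4 - 4*p^3 - 5*p^2 - 1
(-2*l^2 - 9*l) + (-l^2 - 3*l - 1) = -3*l^2 - 12*l - 1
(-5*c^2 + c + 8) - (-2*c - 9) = -5*c^2 + 3*c + 17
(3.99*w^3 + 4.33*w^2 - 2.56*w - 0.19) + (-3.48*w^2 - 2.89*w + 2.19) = 3.99*w^3 + 0.85*w^2 - 5.45*w + 2.0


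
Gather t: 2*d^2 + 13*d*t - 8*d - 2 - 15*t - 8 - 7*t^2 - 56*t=2*d^2 - 8*d - 7*t^2 + t*(13*d - 71) - 10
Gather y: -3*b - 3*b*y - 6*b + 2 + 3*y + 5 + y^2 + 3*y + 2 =-9*b + y^2 + y*(6 - 3*b) + 9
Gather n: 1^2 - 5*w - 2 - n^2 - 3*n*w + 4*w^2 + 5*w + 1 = -n^2 - 3*n*w + 4*w^2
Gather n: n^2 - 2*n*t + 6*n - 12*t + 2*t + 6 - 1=n^2 + n*(6 - 2*t) - 10*t + 5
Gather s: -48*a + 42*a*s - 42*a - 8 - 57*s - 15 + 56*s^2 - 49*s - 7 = -90*a + 56*s^2 + s*(42*a - 106) - 30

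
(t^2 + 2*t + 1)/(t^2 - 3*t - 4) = (t + 1)/(t - 4)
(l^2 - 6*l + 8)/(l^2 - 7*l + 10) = (l - 4)/(l - 5)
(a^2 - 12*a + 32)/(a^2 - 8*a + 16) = (a - 8)/(a - 4)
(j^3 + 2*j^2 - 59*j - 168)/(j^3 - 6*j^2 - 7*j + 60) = (j^2 - j - 56)/(j^2 - 9*j + 20)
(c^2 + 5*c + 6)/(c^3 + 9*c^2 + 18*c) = (c + 2)/(c*(c + 6))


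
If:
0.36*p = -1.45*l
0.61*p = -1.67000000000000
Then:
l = 0.68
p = -2.74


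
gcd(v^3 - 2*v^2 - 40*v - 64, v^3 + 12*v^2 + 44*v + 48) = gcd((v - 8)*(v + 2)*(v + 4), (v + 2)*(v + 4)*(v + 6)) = v^2 + 6*v + 8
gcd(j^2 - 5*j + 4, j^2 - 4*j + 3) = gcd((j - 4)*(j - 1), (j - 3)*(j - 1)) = j - 1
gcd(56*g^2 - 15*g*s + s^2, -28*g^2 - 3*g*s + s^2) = -7*g + s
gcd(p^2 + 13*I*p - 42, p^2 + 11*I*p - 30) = p + 6*I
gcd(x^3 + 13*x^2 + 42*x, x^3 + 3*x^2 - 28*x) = x^2 + 7*x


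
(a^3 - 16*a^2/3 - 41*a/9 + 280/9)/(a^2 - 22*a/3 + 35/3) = (9*a^2 - 3*a - 56)/(3*(3*a - 7))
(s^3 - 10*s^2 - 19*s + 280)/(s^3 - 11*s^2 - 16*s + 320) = (s - 7)/(s - 8)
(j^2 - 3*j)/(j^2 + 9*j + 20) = j*(j - 3)/(j^2 + 9*j + 20)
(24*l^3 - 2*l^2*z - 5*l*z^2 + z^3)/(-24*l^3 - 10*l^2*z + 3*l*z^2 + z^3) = (-4*l + z)/(4*l + z)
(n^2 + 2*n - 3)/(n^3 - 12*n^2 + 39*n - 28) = (n + 3)/(n^2 - 11*n + 28)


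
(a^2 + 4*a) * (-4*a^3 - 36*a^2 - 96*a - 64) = -4*a^5 - 52*a^4 - 240*a^3 - 448*a^2 - 256*a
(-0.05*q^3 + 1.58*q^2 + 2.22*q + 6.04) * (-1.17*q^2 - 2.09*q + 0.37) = 0.0585*q^5 - 1.7441*q^4 - 5.9181*q^3 - 11.122*q^2 - 11.8022*q + 2.2348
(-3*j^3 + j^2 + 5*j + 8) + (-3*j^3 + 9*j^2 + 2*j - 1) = -6*j^3 + 10*j^2 + 7*j + 7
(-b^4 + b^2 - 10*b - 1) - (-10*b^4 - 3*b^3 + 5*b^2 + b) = 9*b^4 + 3*b^3 - 4*b^2 - 11*b - 1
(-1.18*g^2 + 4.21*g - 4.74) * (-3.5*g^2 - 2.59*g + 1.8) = 4.13*g^4 - 11.6788*g^3 + 3.5621*g^2 + 19.8546*g - 8.532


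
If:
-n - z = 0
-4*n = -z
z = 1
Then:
No Solution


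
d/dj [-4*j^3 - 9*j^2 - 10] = 6*j*(-2*j - 3)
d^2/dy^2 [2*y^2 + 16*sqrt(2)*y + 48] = 4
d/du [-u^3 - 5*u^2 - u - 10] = -3*u^2 - 10*u - 1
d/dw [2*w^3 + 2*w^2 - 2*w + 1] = 6*w^2 + 4*w - 2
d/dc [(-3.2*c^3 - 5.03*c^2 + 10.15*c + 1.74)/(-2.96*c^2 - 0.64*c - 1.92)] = (9.472*c^4 + 4.096*c^3 + 51.6952*c^2 + 29.616*c - 18.3744)/(8.7616*c^4 + 3.7888*c^3 + 11.776*c^2 + 2.4576*c + 3.6864)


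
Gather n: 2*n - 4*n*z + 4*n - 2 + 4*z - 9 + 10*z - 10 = n*(6 - 4*z) + 14*z - 21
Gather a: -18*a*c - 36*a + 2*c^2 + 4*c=a*(-18*c - 36) + 2*c^2 + 4*c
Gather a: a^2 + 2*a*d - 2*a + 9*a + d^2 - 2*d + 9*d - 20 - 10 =a^2 + a*(2*d + 7) + d^2 + 7*d - 30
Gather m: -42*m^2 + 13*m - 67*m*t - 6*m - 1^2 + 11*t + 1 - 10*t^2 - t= -42*m^2 + m*(7 - 67*t) - 10*t^2 + 10*t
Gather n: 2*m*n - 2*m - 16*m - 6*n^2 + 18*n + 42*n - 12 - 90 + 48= -18*m - 6*n^2 + n*(2*m + 60) - 54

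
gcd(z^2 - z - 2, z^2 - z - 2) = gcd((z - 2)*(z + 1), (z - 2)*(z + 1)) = z^2 - z - 2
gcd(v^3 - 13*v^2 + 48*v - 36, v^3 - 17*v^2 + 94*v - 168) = v - 6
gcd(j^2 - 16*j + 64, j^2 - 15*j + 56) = j - 8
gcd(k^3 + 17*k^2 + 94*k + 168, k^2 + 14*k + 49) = k + 7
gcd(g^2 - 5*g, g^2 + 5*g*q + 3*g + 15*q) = 1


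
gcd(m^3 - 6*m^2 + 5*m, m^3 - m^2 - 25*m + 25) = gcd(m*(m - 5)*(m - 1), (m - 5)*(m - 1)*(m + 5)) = m^2 - 6*m + 5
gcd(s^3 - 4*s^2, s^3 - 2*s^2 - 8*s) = s^2 - 4*s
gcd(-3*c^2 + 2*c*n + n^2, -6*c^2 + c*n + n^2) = 3*c + n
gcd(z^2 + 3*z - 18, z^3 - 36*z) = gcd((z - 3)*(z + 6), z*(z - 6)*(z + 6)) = z + 6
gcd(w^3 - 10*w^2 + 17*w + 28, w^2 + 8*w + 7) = w + 1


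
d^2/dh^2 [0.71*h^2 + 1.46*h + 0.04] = 1.42000000000000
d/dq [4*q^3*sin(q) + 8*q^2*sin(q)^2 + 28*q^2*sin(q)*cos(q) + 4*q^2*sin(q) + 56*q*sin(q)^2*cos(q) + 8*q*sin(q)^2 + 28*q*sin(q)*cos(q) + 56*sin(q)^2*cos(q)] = 4*q^3*cos(q) + 12*q^2*sin(q) + 8*q^2*sin(2*q) + 4*q^2*cos(q) + 28*q^2*cos(2*q) - 6*q*sin(q) + 36*q*sin(2*q) + 42*q*sin(3*q) + 20*q*cos(2*q) + 8*q + 14*sin(2*q) + 42*sin(3*q) - 4*cos(2*q) - 14*cos(3*q) + 14*sqrt(2)*cos(q + pi/4) + 4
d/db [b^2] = 2*b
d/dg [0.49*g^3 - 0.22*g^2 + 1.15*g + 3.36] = 1.47*g^2 - 0.44*g + 1.15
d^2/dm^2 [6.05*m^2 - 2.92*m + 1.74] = 12.1000000000000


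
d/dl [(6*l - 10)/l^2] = 2*(10 - 3*l)/l^3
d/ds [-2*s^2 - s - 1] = -4*s - 1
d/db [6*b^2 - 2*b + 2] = 12*b - 2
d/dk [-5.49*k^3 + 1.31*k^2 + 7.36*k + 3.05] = -16.47*k^2 + 2.62*k + 7.36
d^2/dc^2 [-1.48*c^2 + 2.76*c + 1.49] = -2.96000000000000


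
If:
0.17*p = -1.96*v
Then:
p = -11.5294117647059*v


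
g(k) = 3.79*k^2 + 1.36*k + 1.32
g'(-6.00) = -44.12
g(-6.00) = 129.60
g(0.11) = 1.52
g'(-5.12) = -37.45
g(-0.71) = 2.26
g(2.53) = 29.02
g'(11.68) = 89.89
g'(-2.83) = -20.09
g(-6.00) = 129.60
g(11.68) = 534.25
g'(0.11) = 2.19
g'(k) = 7.58*k + 1.36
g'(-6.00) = -44.12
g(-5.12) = 93.71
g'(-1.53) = -10.24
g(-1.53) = 8.11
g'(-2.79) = -19.79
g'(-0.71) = -4.02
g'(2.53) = 20.54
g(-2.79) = 27.03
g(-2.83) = 27.82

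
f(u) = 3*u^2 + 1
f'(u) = 6*u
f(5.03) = 76.90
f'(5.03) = 30.18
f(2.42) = 18.57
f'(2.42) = 14.52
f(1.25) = 5.69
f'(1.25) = 7.50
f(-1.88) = 11.60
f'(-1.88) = -11.28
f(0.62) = 2.15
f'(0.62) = 3.72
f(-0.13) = 1.05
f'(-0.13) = -0.78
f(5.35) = 86.87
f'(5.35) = 32.10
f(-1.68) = 9.47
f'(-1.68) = -10.08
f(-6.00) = 109.00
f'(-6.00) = -36.00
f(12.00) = 433.00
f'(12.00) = 72.00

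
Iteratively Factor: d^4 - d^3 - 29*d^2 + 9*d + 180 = (d + 3)*(d^3 - 4*d^2 - 17*d + 60) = (d - 5)*(d + 3)*(d^2 + d - 12) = (d - 5)*(d + 3)*(d + 4)*(d - 3)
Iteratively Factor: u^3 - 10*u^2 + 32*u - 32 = (u - 2)*(u^2 - 8*u + 16) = (u - 4)*(u - 2)*(u - 4)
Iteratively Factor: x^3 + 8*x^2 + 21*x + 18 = (x + 2)*(x^2 + 6*x + 9) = (x + 2)*(x + 3)*(x + 3)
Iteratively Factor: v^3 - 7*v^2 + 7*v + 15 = (v - 3)*(v^2 - 4*v - 5) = (v - 5)*(v - 3)*(v + 1)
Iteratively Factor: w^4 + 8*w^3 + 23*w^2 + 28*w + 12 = (w + 2)*(w^3 + 6*w^2 + 11*w + 6) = (w + 2)^2*(w^2 + 4*w + 3) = (w + 2)^2*(w + 3)*(w + 1)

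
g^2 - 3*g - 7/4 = (g - 7/2)*(g + 1/2)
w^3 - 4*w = w*(w - 2)*(w + 2)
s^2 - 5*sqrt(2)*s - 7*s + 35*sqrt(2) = (s - 7)*(s - 5*sqrt(2))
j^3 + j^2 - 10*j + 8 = (j - 2)*(j - 1)*(j + 4)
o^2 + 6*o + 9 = (o + 3)^2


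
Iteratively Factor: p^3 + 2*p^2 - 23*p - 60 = (p - 5)*(p^2 + 7*p + 12) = (p - 5)*(p + 3)*(p + 4)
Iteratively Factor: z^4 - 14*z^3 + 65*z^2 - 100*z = (z - 4)*(z^3 - 10*z^2 + 25*z) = z*(z - 4)*(z^2 - 10*z + 25) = z*(z - 5)*(z - 4)*(z - 5)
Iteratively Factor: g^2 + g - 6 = (g - 2)*(g + 3)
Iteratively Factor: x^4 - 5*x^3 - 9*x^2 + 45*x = (x - 5)*(x^3 - 9*x) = (x - 5)*(x - 3)*(x^2 + 3*x) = x*(x - 5)*(x - 3)*(x + 3)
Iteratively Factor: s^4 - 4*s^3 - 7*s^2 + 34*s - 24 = (s - 4)*(s^3 - 7*s + 6) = (s - 4)*(s + 3)*(s^2 - 3*s + 2) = (s - 4)*(s - 2)*(s + 3)*(s - 1)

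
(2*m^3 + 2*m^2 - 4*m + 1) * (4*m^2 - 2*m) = 8*m^5 + 4*m^4 - 20*m^3 + 12*m^2 - 2*m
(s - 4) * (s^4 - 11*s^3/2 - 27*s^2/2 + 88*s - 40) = s^5 - 19*s^4/2 + 17*s^3/2 + 142*s^2 - 392*s + 160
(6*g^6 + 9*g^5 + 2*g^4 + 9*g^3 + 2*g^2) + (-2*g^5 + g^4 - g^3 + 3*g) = 6*g^6 + 7*g^5 + 3*g^4 + 8*g^3 + 2*g^2 + 3*g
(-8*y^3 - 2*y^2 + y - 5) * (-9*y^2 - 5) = 72*y^5 + 18*y^4 + 31*y^3 + 55*y^2 - 5*y + 25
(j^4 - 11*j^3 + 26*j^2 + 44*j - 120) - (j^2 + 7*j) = j^4 - 11*j^3 + 25*j^2 + 37*j - 120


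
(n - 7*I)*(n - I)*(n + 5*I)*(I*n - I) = I*n^4 + 3*n^3 - I*n^3 - 3*n^2 + 33*I*n^2 + 35*n - 33*I*n - 35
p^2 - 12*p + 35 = (p - 7)*(p - 5)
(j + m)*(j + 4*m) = j^2 + 5*j*m + 4*m^2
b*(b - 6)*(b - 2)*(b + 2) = b^4 - 6*b^3 - 4*b^2 + 24*b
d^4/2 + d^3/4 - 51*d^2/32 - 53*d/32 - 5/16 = (d/2 + 1/2)*(d - 2)*(d + 1/4)*(d + 5/4)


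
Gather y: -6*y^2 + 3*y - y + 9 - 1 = -6*y^2 + 2*y + 8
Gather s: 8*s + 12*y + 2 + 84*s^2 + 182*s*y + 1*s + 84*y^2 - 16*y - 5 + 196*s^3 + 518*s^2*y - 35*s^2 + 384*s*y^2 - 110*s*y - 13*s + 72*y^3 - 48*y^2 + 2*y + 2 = 196*s^3 + s^2*(518*y + 49) + s*(384*y^2 + 72*y - 4) + 72*y^3 + 36*y^2 - 2*y - 1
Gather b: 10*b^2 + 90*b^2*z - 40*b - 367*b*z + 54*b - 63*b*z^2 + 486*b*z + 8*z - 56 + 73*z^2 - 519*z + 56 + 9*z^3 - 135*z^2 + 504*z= b^2*(90*z + 10) + b*(-63*z^2 + 119*z + 14) + 9*z^3 - 62*z^2 - 7*z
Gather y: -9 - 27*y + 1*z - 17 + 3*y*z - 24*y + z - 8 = y*(3*z - 51) + 2*z - 34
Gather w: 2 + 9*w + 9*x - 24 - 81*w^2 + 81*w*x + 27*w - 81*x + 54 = -81*w^2 + w*(81*x + 36) - 72*x + 32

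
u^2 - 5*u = u*(u - 5)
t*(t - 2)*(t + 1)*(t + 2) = t^4 + t^3 - 4*t^2 - 4*t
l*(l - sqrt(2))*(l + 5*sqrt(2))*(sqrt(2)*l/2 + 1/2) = sqrt(2)*l^4/2 + 9*l^3/2 - 3*sqrt(2)*l^2 - 5*l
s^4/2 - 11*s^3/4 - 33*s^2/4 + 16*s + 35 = (s/2 + 1)*(s - 7)*(s - 5/2)*(s + 2)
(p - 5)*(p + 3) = p^2 - 2*p - 15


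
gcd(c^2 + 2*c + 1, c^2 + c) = c + 1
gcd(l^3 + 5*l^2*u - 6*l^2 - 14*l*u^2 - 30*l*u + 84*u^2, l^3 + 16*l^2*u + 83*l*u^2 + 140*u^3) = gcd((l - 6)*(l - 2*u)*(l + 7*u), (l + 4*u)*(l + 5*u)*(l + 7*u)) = l + 7*u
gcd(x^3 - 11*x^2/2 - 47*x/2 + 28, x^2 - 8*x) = x - 8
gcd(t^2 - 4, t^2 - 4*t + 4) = t - 2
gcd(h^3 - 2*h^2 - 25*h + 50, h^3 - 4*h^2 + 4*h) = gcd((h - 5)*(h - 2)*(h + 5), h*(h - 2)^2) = h - 2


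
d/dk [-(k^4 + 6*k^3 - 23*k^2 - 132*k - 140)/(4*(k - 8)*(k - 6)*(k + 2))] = (-k^4 + 28*k^3 - 119*k^2 - 524*k + 2468)/(4*(k^4 - 28*k^3 + 292*k^2 - 1344*k + 2304))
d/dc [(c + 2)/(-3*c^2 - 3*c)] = (c^2 + 4*c + 2)/(3*c^2*(c^2 + 2*c + 1))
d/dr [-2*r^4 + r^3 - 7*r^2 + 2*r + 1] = -8*r^3 + 3*r^2 - 14*r + 2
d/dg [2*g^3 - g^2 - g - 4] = 6*g^2 - 2*g - 1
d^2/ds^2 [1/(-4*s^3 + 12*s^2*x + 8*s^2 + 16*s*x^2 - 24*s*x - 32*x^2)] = ((3*s - 3*x - 2)*(s^3 - 3*s^2*x - 2*s^2 - 4*s*x^2 + 6*s*x + 8*x^2) - (-3*s^2 + 6*s*x + 4*s + 4*x^2 - 6*x)^2)/(2*(s^3 - 3*s^2*x - 2*s^2 - 4*s*x^2 + 6*s*x + 8*x^2)^3)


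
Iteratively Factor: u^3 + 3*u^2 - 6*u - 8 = (u + 4)*(u^2 - u - 2) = (u + 1)*(u + 4)*(u - 2)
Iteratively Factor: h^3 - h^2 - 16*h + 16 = (h - 1)*(h^2 - 16) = (h - 1)*(h + 4)*(h - 4)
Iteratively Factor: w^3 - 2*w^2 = (w - 2)*(w^2) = w*(w - 2)*(w)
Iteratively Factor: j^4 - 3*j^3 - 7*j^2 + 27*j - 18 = (j + 3)*(j^3 - 6*j^2 + 11*j - 6) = (j - 3)*(j + 3)*(j^2 - 3*j + 2) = (j - 3)*(j - 1)*(j + 3)*(j - 2)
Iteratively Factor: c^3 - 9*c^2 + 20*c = (c - 4)*(c^2 - 5*c) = (c - 5)*(c - 4)*(c)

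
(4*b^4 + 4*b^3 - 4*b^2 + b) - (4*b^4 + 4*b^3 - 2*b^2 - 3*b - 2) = -2*b^2 + 4*b + 2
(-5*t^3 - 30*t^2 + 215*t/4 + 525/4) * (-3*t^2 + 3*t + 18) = 15*t^5 + 75*t^4 - 1365*t^3/4 - 1545*t^2/2 + 5445*t/4 + 4725/2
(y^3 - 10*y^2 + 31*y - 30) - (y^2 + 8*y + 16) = y^3 - 11*y^2 + 23*y - 46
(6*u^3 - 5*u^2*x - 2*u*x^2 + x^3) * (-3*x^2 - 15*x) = -18*u^3*x^2 - 90*u^3*x + 15*u^2*x^3 + 75*u^2*x^2 + 6*u*x^4 + 30*u*x^3 - 3*x^5 - 15*x^4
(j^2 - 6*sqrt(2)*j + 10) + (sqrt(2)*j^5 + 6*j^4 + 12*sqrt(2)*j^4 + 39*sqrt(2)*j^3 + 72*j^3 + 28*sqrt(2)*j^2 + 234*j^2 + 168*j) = sqrt(2)*j^5 + 6*j^4 + 12*sqrt(2)*j^4 + 39*sqrt(2)*j^3 + 72*j^3 + 28*sqrt(2)*j^2 + 235*j^2 - 6*sqrt(2)*j + 168*j + 10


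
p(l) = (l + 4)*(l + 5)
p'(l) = 2*l + 9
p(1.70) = 38.19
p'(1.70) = 12.40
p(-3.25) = 1.31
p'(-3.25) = 2.50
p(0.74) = 27.21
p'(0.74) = 10.48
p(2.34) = 46.54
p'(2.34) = 13.68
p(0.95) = 29.45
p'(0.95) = 10.90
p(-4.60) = -0.24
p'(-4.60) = -0.20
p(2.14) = 43.84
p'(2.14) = 13.28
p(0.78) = 27.63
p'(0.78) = 10.56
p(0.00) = 20.00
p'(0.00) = 9.00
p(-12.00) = 56.00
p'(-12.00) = -15.00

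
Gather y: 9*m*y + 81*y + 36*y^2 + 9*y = 36*y^2 + y*(9*m + 90)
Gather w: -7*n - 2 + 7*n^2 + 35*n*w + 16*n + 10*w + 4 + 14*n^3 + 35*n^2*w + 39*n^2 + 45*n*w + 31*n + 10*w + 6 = 14*n^3 + 46*n^2 + 40*n + w*(35*n^2 + 80*n + 20) + 8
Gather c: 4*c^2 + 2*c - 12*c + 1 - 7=4*c^2 - 10*c - 6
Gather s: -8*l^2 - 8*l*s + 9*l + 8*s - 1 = -8*l^2 + 9*l + s*(8 - 8*l) - 1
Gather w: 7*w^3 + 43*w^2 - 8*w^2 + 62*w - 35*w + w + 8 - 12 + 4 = 7*w^3 + 35*w^2 + 28*w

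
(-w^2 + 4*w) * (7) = -7*w^2 + 28*w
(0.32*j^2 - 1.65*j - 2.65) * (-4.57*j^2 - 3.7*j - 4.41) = -1.4624*j^4 + 6.3565*j^3 + 16.8043*j^2 + 17.0815*j + 11.6865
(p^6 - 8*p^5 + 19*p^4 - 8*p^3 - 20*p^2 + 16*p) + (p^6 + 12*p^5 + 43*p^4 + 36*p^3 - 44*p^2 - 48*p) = 2*p^6 + 4*p^5 + 62*p^4 + 28*p^3 - 64*p^2 - 32*p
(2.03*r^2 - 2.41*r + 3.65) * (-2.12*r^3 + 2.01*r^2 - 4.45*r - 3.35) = -4.3036*r^5 + 9.1895*r^4 - 21.6156*r^3 + 11.2605*r^2 - 8.169*r - 12.2275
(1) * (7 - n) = 7 - n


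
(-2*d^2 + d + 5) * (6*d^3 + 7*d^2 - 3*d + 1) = -12*d^5 - 8*d^4 + 43*d^3 + 30*d^2 - 14*d + 5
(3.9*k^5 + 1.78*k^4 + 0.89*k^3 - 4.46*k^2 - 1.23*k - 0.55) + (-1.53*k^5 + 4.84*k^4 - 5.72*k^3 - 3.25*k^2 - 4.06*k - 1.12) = 2.37*k^5 + 6.62*k^4 - 4.83*k^3 - 7.71*k^2 - 5.29*k - 1.67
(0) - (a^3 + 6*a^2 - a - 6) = -a^3 - 6*a^2 + a + 6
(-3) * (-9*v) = 27*v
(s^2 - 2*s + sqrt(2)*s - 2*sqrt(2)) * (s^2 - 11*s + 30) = s^4 - 13*s^3 + sqrt(2)*s^3 - 13*sqrt(2)*s^2 + 52*s^2 - 60*s + 52*sqrt(2)*s - 60*sqrt(2)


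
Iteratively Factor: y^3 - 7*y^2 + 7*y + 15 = (y - 3)*(y^2 - 4*y - 5) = (y - 5)*(y - 3)*(y + 1)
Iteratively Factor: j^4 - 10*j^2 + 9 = (j - 1)*(j^3 + j^2 - 9*j - 9) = (j - 1)*(j + 1)*(j^2 - 9) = (j - 1)*(j + 1)*(j + 3)*(j - 3)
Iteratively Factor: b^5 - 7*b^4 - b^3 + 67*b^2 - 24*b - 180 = (b - 3)*(b^4 - 4*b^3 - 13*b^2 + 28*b + 60) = (b - 3)^2*(b^3 - b^2 - 16*b - 20) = (b - 3)^2*(b + 2)*(b^2 - 3*b - 10) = (b - 5)*(b - 3)^2*(b + 2)*(b + 2)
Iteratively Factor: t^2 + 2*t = (t + 2)*(t)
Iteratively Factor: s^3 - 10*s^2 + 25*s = (s - 5)*(s^2 - 5*s) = s*(s - 5)*(s - 5)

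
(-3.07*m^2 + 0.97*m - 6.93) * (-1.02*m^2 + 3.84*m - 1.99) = 3.1314*m^4 - 12.7782*m^3 + 16.9027*m^2 - 28.5415*m + 13.7907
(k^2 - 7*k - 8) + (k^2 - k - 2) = 2*k^2 - 8*k - 10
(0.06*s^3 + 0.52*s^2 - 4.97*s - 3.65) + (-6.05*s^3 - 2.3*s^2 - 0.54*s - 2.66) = -5.99*s^3 - 1.78*s^2 - 5.51*s - 6.31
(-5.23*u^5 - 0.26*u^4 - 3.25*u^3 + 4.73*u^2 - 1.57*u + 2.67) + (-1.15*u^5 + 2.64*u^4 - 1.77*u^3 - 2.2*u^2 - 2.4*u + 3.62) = -6.38*u^5 + 2.38*u^4 - 5.02*u^3 + 2.53*u^2 - 3.97*u + 6.29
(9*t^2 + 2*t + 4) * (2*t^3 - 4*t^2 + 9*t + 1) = 18*t^5 - 32*t^4 + 81*t^3 + 11*t^2 + 38*t + 4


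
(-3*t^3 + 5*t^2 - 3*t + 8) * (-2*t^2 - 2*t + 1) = 6*t^5 - 4*t^4 - 7*t^3 - 5*t^2 - 19*t + 8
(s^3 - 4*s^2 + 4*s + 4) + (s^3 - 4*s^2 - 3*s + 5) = 2*s^3 - 8*s^2 + s + 9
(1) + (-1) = 0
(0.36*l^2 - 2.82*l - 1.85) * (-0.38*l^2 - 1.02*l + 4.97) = -0.1368*l^4 + 0.7044*l^3 + 5.3686*l^2 - 12.1284*l - 9.1945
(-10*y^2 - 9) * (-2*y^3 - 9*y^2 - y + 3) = 20*y^5 + 90*y^4 + 28*y^3 + 51*y^2 + 9*y - 27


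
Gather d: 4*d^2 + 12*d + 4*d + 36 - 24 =4*d^2 + 16*d + 12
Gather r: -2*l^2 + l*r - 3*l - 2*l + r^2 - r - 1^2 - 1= -2*l^2 - 5*l + r^2 + r*(l - 1) - 2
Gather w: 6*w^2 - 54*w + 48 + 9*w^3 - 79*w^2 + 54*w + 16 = 9*w^3 - 73*w^2 + 64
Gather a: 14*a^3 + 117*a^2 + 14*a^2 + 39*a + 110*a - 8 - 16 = 14*a^3 + 131*a^2 + 149*a - 24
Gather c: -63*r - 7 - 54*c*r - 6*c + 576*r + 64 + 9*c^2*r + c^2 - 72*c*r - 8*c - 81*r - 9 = c^2*(9*r + 1) + c*(-126*r - 14) + 432*r + 48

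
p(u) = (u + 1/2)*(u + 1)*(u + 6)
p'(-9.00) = 117.50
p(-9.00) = -204.00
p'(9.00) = 387.50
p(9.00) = 1425.00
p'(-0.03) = 9.05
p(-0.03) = 2.72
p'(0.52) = 18.11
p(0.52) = 10.11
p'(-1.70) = -7.33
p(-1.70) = 3.61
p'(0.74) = 22.24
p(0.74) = 14.54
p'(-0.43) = 3.60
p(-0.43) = 0.22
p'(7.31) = 279.46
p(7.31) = 863.83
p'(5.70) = 192.47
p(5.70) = 486.02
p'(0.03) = 9.95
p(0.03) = 3.29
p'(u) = (u + 1/2)*(u + 1) + (u + 1/2)*(u + 6) + (u + 1)*(u + 6) = 3*u^2 + 15*u + 19/2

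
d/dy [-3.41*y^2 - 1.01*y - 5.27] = -6.82*y - 1.01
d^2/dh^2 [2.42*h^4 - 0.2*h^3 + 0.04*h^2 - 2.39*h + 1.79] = 29.04*h^2 - 1.2*h + 0.08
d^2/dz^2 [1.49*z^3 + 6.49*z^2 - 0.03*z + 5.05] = 8.94*z + 12.98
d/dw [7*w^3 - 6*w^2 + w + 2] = 21*w^2 - 12*w + 1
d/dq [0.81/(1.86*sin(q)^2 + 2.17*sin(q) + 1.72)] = -(3.0132*sin(q) + 1.7577)*cos(q)/(1.86*sin(q)^2 + 2.17*sin(q) + 1.72)^2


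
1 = 1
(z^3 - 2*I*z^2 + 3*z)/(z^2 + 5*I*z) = (z^2 - 2*I*z + 3)/(z + 5*I)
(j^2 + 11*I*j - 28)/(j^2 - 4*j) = (j^2 + 11*I*j - 28)/(j*(j - 4))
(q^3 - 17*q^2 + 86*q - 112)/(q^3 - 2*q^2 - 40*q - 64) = (q^2 - 9*q + 14)/(q^2 + 6*q + 8)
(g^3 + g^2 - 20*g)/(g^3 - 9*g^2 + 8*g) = (g^2 + g - 20)/(g^2 - 9*g + 8)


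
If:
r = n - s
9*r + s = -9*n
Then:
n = 4*s/9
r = -5*s/9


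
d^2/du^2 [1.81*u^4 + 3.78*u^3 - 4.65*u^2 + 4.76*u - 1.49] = 21.72*u^2 + 22.68*u - 9.3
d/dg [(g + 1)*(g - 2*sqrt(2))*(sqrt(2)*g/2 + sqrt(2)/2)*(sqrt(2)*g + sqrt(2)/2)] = 4*g^3 - 6*sqrt(2)*g^2 + 15*g^2/2 - 10*sqrt(2)*g + 4*g - 4*sqrt(2) + 1/2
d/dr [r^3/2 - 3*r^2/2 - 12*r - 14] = 3*r^2/2 - 3*r - 12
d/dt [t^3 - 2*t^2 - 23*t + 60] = 3*t^2 - 4*t - 23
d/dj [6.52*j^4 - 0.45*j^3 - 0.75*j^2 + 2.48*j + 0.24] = 26.08*j^3 - 1.35*j^2 - 1.5*j + 2.48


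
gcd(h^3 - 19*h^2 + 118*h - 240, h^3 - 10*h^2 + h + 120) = h^2 - 13*h + 40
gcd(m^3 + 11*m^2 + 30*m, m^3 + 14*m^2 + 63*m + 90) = m^2 + 11*m + 30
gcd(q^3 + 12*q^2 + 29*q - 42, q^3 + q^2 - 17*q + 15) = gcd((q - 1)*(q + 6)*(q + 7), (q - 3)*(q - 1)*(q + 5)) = q - 1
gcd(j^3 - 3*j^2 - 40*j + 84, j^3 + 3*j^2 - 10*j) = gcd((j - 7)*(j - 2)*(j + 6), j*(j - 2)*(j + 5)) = j - 2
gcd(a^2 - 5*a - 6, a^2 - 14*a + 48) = a - 6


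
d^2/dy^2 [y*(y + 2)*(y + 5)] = 6*y + 14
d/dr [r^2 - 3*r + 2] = 2*r - 3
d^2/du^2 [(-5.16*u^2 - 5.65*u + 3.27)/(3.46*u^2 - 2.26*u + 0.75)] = (-5.6843418860808e-14*u^4 - 215.977352*u^3 + 315.223992*u^2 - 65.450052*u - 8.526096)/(41.421736*u^6 - 81.167448*u^5 + 79.952988*u^4 - 46.731376*u^3 + 17.33085*u^2 - 3.81375*u + 0.421875)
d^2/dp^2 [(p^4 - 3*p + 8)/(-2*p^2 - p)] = 2*(-4*p^6 - 6*p^5 - 3*p^4 + 12*p^3 - 96*p^2 - 48*p - 8)/(p^3*(8*p^3 + 12*p^2 + 6*p + 1))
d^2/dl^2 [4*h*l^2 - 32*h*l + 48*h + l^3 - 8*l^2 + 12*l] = 8*h + 6*l - 16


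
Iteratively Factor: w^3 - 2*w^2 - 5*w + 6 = (w - 3)*(w^2 + w - 2) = (w - 3)*(w - 1)*(w + 2)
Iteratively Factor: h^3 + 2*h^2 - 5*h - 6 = (h + 1)*(h^2 + h - 6) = (h - 2)*(h + 1)*(h + 3)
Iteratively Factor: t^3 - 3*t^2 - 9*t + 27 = (t + 3)*(t^2 - 6*t + 9) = (t - 3)*(t + 3)*(t - 3)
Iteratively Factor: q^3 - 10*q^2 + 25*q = (q - 5)*(q^2 - 5*q) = q*(q - 5)*(q - 5)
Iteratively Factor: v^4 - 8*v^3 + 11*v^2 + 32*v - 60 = (v - 5)*(v^3 - 3*v^2 - 4*v + 12) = (v - 5)*(v + 2)*(v^2 - 5*v + 6) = (v - 5)*(v - 2)*(v + 2)*(v - 3)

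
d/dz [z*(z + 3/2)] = 2*z + 3/2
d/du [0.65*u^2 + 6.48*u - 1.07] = 1.3*u + 6.48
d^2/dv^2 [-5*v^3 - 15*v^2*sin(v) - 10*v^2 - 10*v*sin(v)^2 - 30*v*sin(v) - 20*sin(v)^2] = 15*v^2*sin(v) + 30*v*sin(v) - 60*v*cos(v) - 20*v*cos(2*v) - 30*v - 30*sin(v) - 20*sin(2*v) - 60*cos(v) - 40*cos(2*v) - 20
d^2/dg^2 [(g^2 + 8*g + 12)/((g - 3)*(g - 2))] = 2*(13*g^3 + 18*g^2 - 324*g + 504)/(g^6 - 15*g^5 + 93*g^4 - 305*g^3 + 558*g^2 - 540*g + 216)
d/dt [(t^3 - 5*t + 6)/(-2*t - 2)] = (-2*t^3 - 3*t^2 + 11)/(2*(t^2 + 2*t + 1))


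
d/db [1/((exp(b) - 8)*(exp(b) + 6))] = 2*(1 - exp(b))*exp(b)/(exp(4*b) - 4*exp(3*b) - 92*exp(2*b) + 192*exp(b) + 2304)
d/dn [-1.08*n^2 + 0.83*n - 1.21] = 0.83 - 2.16*n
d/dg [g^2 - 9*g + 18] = 2*g - 9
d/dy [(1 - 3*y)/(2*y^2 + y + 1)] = (-6*y^2 - 3*y + (3*y - 1)*(4*y + 1) - 3)/(2*y^2 + y + 1)^2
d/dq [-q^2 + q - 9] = 1 - 2*q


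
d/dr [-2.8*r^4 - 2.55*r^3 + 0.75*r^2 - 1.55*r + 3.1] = -11.2*r^3 - 7.65*r^2 + 1.5*r - 1.55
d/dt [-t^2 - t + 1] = -2*t - 1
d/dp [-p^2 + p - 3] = 1 - 2*p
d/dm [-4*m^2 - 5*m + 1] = -8*m - 5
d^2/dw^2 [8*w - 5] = 0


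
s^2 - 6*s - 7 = (s - 7)*(s + 1)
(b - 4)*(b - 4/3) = b^2 - 16*b/3 + 16/3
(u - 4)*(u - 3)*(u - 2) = u^3 - 9*u^2 + 26*u - 24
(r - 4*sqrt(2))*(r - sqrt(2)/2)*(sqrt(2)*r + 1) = sqrt(2)*r^3 - 8*r^2 - sqrt(2)*r/2 + 4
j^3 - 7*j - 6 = (j - 3)*(j + 1)*(j + 2)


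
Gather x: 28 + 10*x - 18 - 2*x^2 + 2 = -2*x^2 + 10*x + 12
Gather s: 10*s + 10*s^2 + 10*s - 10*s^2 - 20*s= 0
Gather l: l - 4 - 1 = l - 5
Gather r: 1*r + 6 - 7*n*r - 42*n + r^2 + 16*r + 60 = -42*n + r^2 + r*(17 - 7*n) + 66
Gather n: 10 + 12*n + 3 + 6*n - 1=18*n + 12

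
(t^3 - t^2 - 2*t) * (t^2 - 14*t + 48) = t^5 - 15*t^4 + 60*t^3 - 20*t^2 - 96*t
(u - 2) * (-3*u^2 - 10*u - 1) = -3*u^3 - 4*u^2 + 19*u + 2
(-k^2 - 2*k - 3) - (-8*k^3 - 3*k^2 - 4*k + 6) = 8*k^3 + 2*k^2 + 2*k - 9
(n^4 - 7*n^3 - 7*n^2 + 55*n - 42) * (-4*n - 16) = -4*n^5 + 12*n^4 + 140*n^3 - 108*n^2 - 712*n + 672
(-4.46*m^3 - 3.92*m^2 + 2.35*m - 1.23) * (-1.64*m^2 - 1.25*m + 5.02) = 7.3144*m^5 + 12.0038*m^4 - 21.3432*m^3 - 20.5987*m^2 + 13.3345*m - 6.1746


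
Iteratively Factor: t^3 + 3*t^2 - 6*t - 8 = (t + 4)*(t^2 - t - 2) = (t - 2)*(t + 4)*(t + 1)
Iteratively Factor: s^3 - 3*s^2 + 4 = (s - 2)*(s^2 - s - 2) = (s - 2)*(s + 1)*(s - 2)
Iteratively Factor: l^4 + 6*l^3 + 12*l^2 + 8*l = (l + 2)*(l^3 + 4*l^2 + 4*l) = (l + 2)^2*(l^2 + 2*l) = l*(l + 2)^2*(l + 2)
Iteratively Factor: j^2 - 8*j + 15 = (j - 5)*(j - 3)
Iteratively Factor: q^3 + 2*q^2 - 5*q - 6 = (q + 3)*(q^2 - q - 2) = (q + 1)*(q + 3)*(q - 2)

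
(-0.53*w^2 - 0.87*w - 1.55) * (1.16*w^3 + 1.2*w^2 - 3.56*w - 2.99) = -0.6148*w^5 - 1.6452*w^4 - 0.9552*w^3 + 2.8219*w^2 + 8.1193*w + 4.6345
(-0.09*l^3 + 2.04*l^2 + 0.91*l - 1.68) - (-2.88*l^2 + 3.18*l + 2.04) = -0.09*l^3 + 4.92*l^2 - 2.27*l - 3.72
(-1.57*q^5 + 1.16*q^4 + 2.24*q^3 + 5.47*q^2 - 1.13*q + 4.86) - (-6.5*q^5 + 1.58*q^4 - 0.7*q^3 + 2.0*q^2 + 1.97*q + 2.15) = 4.93*q^5 - 0.42*q^4 + 2.94*q^3 + 3.47*q^2 - 3.1*q + 2.71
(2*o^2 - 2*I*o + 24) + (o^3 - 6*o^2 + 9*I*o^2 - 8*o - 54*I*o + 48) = o^3 - 4*o^2 + 9*I*o^2 - 8*o - 56*I*o + 72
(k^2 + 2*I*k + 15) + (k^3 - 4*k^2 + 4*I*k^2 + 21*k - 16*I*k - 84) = k^3 - 3*k^2 + 4*I*k^2 + 21*k - 14*I*k - 69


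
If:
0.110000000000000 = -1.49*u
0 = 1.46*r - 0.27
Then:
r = 0.18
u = -0.07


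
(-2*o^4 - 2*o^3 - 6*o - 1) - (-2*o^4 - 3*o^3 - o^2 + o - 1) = o^3 + o^2 - 7*o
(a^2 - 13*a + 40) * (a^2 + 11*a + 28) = a^4 - 2*a^3 - 75*a^2 + 76*a + 1120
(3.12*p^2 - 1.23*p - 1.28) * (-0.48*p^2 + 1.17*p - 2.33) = -1.4976*p^4 + 4.2408*p^3 - 8.0943*p^2 + 1.3683*p + 2.9824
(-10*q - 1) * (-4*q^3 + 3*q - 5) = 40*q^4 + 4*q^3 - 30*q^2 + 47*q + 5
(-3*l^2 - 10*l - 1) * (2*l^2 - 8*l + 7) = -6*l^4 + 4*l^3 + 57*l^2 - 62*l - 7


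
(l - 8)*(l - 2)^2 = l^3 - 12*l^2 + 36*l - 32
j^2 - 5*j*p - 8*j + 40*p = (j - 8)*(j - 5*p)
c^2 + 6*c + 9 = (c + 3)^2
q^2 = q^2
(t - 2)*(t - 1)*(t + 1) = t^3 - 2*t^2 - t + 2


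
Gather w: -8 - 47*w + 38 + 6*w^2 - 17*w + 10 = 6*w^2 - 64*w + 40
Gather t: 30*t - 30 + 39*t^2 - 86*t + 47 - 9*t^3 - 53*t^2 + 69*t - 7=-9*t^3 - 14*t^2 + 13*t + 10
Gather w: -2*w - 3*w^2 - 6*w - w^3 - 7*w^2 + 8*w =-w^3 - 10*w^2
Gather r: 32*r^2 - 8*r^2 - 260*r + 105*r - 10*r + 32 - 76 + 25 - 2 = 24*r^2 - 165*r - 21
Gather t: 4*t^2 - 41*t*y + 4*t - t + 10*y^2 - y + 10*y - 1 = 4*t^2 + t*(3 - 41*y) + 10*y^2 + 9*y - 1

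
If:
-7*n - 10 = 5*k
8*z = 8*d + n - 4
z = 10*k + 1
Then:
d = 113*z/112 + 75/112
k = z/10 - 1/10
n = -z/14 - 19/14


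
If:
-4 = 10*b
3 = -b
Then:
No Solution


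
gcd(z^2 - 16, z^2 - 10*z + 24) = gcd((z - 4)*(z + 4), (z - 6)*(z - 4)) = z - 4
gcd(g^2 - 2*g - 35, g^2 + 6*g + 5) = g + 5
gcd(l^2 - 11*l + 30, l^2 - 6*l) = l - 6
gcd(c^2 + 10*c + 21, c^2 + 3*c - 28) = c + 7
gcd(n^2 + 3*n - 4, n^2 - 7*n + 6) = n - 1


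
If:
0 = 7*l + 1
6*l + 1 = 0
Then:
No Solution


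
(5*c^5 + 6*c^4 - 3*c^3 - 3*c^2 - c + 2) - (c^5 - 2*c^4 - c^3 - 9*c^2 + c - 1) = 4*c^5 + 8*c^4 - 2*c^3 + 6*c^2 - 2*c + 3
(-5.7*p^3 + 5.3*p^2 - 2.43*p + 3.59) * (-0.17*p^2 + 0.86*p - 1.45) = 0.969*p^5 - 5.803*p^4 + 13.2361*p^3 - 10.3851*p^2 + 6.6109*p - 5.2055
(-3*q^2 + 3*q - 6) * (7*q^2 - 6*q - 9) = -21*q^4 + 39*q^3 - 33*q^2 + 9*q + 54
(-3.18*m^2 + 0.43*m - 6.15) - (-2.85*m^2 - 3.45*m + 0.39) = -0.33*m^2 + 3.88*m - 6.54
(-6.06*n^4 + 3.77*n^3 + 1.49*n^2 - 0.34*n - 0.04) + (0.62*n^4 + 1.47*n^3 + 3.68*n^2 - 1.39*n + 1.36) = -5.44*n^4 + 5.24*n^3 + 5.17*n^2 - 1.73*n + 1.32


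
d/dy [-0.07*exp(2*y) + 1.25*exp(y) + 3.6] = (1.25 - 0.14*exp(y))*exp(y)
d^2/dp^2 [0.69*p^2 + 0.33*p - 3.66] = 1.38000000000000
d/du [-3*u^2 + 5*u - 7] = 5 - 6*u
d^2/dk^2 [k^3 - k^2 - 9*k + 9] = 6*k - 2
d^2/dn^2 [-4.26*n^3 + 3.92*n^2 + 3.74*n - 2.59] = 7.84 - 25.56*n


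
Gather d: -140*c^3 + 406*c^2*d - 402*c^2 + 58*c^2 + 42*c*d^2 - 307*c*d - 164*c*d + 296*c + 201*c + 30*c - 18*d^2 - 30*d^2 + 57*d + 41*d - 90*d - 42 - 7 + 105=-140*c^3 - 344*c^2 + 527*c + d^2*(42*c - 48) + d*(406*c^2 - 471*c + 8) + 56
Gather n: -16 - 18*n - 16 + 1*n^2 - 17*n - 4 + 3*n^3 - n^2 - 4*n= 3*n^3 - 39*n - 36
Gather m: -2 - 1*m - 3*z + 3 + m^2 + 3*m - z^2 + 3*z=m^2 + 2*m - z^2 + 1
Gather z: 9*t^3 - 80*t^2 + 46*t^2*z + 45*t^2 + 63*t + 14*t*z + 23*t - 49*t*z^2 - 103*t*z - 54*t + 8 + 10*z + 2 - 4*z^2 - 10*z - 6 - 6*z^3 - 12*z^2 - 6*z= 9*t^3 - 35*t^2 + 32*t - 6*z^3 + z^2*(-49*t - 16) + z*(46*t^2 - 89*t - 6) + 4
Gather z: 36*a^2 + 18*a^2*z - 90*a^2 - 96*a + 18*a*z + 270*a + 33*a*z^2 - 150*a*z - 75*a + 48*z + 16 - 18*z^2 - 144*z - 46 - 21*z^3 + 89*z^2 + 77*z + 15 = -54*a^2 + 99*a - 21*z^3 + z^2*(33*a + 71) + z*(18*a^2 - 132*a - 19) - 15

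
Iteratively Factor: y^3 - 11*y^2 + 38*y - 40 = (y - 2)*(y^2 - 9*y + 20) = (y - 4)*(y - 2)*(y - 5)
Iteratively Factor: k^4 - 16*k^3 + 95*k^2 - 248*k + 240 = (k - 4)*(k^3 - 12*k^2 + 47*k - 60) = (k - 4)^2*(k^2 - 8*k + 15) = (k - 4)^2*(k - 3)*(k - 5)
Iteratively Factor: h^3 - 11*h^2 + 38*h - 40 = (h - 2)*(h^2 - 9*h + 20) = (h - 4)*(h - 2)*(h - 5)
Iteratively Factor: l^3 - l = (l + 1)*(l^2 - l) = l*(l + 1)*(l - 1)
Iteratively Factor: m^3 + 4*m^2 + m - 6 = (m + 2)*(m^2 + 2*m - 3) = (m - 1)*(m + 2)*(m + 3)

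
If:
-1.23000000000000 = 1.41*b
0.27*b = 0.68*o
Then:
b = -0.87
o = -0.35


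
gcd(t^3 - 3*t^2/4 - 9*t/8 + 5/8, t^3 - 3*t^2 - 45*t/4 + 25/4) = t - 1/2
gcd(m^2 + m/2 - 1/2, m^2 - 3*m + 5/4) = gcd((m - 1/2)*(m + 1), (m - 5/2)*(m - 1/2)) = m - 1/2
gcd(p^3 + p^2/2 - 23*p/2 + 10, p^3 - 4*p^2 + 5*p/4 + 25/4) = p - 5/2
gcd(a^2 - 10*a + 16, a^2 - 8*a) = a - 8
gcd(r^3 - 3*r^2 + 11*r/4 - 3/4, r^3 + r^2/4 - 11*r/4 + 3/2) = r - 1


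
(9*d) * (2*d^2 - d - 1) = 18*d^3 - 9*d^2 - 9*d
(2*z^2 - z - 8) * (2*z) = 4*z^3 - 2*z^2 - 16*z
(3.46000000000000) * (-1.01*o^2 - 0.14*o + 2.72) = -3.4946*o^2 - 0.4844*o + 9.4112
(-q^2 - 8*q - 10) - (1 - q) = -q^2 - 7*q - 11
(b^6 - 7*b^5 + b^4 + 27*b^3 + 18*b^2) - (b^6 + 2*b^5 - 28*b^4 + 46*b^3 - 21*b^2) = -9*b^5 + 29*b^4 - 19*b^3 + 39*b^2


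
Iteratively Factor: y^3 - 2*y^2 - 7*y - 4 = (y - 4)*(y^2 + 2*y + 1) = (y - 4)*(y + 1)*(y + 1)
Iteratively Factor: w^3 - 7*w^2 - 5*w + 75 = (w + 3)*(w^2 - 10*w + 25) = (w - 5)*(w + 3)*(w - 5)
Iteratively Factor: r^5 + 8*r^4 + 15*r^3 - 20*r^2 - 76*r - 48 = (r - 2)*(r^4 + 10*r^3 + 35*r^2 + 50*r + 24) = (r - 2)*(r + 3)*(r^3 + 7*r^2 + 14*r + 8) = (r - 2)*(r + 3)*(r + 4)*(r^2 + 3*r + 2) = (r - 2)*(r + 2)*(r + 3)*(r + 4)*(r + 1)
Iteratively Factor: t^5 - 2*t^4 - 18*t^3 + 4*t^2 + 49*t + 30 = (t - 5)*(t^4 + 3*t^3 - 3*t^2 - 11*t - 6) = (t - 5)*(t + 1)*(t^3 + 2*t^2 - 5*t - 6) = (t - 5)*(t + 1)*(t + 3)*(t^2 - t - 2) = (t - 5)*(t + 1)^2*(t + 3)*(t - 2)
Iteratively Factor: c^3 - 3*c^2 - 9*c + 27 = (c + 3)*(c^2 - 6*c + 9) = (c - 3)*(c + 3)*(c - 3)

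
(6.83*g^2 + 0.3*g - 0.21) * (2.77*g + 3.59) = 18.9191*g^3 + 25.3507*g^2 + 0.4953*g - 0.7539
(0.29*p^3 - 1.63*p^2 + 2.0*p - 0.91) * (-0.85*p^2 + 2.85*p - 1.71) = -0.2465*p^5 + 2.212*p^4 - 6.8414*p^3 + 9.2608*p^2 - 6.0135*p + 1.5561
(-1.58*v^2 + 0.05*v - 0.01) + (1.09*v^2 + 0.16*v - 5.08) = -0.49*v^2 + 0.21*v - 5.09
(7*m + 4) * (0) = 0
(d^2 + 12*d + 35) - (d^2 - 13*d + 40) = 25*d - 5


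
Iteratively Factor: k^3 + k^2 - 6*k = (k)*(k^2 + k - 6) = k*(k - 2)*(k + 3)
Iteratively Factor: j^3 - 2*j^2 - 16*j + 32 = (j - 2)*(j^2 - 16) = (j - 4)*(j - 2)*(j + 4)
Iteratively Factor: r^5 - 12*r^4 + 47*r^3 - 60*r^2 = (r)*(r^4 - 12*r^3 + 47*r^2 - 60*r) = r^2*(r^3 - 12*r^2 + 47*r - 60) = r^2*(r - 3)*(r^2 - 9*r + 20) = r^2*(r - 5)*(r - 3)*(r - 4)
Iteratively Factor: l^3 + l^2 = (l + 1)*(l^2) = l*(l + 1)*(l)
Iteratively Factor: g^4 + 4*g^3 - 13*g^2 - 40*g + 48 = (g - 1)*(g^3 + 5*g^2 - 8*g - 48) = (g - 1)*(g + 4)*(g^2 + g - 12) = (g - 3)*(g - 1)*(g + 4)*(g + 4)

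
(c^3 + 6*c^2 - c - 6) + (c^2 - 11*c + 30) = c^3 + 7*c^2 - 12*c + 24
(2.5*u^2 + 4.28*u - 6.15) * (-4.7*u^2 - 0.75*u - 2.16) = -11.75*u^4 - 21.991*u^3 + 20.295*u^2 - 4.6323*u + 13.284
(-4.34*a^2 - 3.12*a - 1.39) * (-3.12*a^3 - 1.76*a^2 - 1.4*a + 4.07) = 13.5408*a^5 + 17.3728*a^4 + 15.904*a^3 - 10.8494*a^2 - 10.7524*a - 5.6573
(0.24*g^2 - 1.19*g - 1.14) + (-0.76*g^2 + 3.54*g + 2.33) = -0.52*g^2 + 2.35*g + 1.19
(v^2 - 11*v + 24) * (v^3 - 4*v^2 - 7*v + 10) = v^5 - 15*v^4 + 61*v^3 - 9*v^2 - 278*v + 240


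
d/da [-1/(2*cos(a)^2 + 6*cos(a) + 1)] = -2*(2*cos(a) + 3)*sin(a)/(6*cos(a) + cos(2*a) + 2)^2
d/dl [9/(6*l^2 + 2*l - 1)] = 18*(-6*l - 1)/(6*l^2 + 2*l - 1)^2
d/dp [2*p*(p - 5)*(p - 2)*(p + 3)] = 8*p^3 - 24*p^2 - 44*p + 60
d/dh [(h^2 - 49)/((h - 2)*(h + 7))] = 5/(h^2 - 4*h + 4)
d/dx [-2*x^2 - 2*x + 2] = -4*x - 2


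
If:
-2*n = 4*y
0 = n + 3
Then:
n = -3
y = 3/2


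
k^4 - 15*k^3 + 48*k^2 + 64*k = k*(k - 8)^2*(k + 1)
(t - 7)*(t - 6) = t^2 - 13*t + 42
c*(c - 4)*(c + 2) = c^3 - 2*c^2 - 8*c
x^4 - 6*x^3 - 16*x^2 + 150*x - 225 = (x - 5)*(x - 3)^2*(x + 5)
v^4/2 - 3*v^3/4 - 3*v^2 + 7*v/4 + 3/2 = (v/2 + 1)*(v - 3)*(v - 1)*(v + 1/2)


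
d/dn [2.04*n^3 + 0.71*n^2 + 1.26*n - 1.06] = 6.12*n^2 + 1.42*n + 1.26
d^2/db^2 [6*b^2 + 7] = 12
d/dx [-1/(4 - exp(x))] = -exp(x)/(exp(x) - 4)^2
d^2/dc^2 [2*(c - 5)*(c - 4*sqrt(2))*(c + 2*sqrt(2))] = 12*c - 20 - 8*sqrt(2)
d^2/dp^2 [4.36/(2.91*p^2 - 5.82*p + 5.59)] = (-73.841832*p^2 + 147.683664*p + 295.367328*(p - 1)^2 - 141.847368)/(2.91*p^2 - 5.82*p + 5.59)^3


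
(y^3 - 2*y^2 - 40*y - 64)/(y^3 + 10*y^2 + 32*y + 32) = (y - 8)/(y + 4)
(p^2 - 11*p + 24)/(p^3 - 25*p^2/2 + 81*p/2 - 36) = 2/(2*p - 3)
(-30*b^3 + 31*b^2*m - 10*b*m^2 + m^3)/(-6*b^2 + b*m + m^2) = (15*b^2 - 8*b*m + m^2)/(3*b + m)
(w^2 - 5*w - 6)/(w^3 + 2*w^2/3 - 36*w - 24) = 3*(w + 1)/(3*w^2 + 20*w + 12)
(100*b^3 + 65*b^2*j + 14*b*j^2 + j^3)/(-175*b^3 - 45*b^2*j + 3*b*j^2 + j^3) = (-4*b - j)/(7*b - j)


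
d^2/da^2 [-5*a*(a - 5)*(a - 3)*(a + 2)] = -60*a^2 + 180*a + 10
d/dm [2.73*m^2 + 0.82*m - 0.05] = 5.46*m + 0.82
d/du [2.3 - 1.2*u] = -1.20000000000000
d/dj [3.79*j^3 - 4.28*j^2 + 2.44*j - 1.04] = 11.37*j^2 - 8.56*j + 2.44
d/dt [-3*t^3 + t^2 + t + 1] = -9*t^2 + 2*t + 1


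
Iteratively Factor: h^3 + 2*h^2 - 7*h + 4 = (h - 1)*(h^2 + 3*h - 4) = (h - 1)*(h + 4)*(h - 1)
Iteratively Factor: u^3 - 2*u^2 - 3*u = (u + 1)*(u^2 - 3*u) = u*(u + 1)*(u - 3)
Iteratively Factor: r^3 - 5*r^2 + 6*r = (r)*(r^2 - 5*r + 6) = r*(r - 2)*(r - 3)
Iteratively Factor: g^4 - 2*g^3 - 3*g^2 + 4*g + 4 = (g + 1)*(g^3 - 3*g^2 + 4) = (g + 1)^2*(g^2 - 4*g + 4) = (g - 2)*(g + 1)^2*(g - 2)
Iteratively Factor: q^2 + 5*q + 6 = (q + 2)*(q + 3)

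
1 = 1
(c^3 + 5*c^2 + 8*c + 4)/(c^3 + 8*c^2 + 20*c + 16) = (c + 1)/(c + 4)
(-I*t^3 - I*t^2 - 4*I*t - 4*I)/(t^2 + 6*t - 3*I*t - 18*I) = I*(-t^3 - t^2 - 4*t - 4)/(t^2 + 3*t*(2 - I) - 18*I)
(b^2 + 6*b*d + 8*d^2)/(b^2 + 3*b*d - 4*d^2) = (b + 2*d)/(b - d)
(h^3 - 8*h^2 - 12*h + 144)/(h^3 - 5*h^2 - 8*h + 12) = (h^2 - 2*h - 24)/(h^2 + h - 2)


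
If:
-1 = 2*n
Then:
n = -1/2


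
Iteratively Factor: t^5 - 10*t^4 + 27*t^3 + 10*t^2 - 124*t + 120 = (t + 2)*(t^4 - 12*t^3 + 51*t^2 - 92*t + 60) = (t - 2)*(t + 2)*(t^3 - 10*t^2 + 31*t - 30) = (t - 5)*(t - 2)*(t + 2)*(t^2 - 5*t + 6) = (t - 5)*(t - 3)*(t - 2)*(t + 2)*(t - 2)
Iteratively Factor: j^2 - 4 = (j - 2)*(j + 2)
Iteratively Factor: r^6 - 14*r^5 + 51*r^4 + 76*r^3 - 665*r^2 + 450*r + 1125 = (r - 5)*(r^5 - 9*r^4 + 6*r^3 + 106*r^2 - 135*r - 225) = (r - 5)^2*(r^4 - 4*r^3 - 14*r^2 + 36*r + 45) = (r - 5)^2*(r - 3)*(r^3 - r^2 - 17*r - 15) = (r - 5)^2*(r - 3)*(r + 3)*(r^2 - 4*r - 5) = (r - 5)^2*(r - 3)*(r + 1)*(r + 3)*(r - 5)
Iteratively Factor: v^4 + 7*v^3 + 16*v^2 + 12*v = (v + 3)*(v^3 + 4*v^2 + 4*v) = (v + 2)*(v + 3)*(v^2 + 2*v) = v*(v + 2)*(v + 3)*(v + 2)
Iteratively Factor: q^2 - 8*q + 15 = (q - 3)*(q - 5)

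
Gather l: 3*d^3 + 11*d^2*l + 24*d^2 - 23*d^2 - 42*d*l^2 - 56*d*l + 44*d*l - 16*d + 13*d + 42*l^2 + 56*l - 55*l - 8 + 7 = 3*d^3 + d^2 - 3*d + l^2*(42 - 42*d) + l*(11*d^2 - 12*d + 1) - 1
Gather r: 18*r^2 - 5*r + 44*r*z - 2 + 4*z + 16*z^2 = 18*r^2 + r*(44*z - 5) + 16*z^2 + 4*z - 2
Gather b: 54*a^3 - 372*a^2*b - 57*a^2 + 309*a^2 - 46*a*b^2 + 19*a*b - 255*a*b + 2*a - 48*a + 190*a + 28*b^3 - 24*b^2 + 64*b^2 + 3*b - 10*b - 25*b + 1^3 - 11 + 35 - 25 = 54*a^3 + 252*a^2 + 144*a + 28*b^3 + b^2*(40 - 46*a) + b*(-372*a^2 - 236*a - 32)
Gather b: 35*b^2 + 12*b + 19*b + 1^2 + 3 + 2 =35*b^2 + 31*b + 6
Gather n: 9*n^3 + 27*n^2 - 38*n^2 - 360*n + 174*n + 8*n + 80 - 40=9*n^3 - 11*n^2 - 178*n + 40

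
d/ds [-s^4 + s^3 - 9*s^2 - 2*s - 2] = -4*s^3 + 3*s^2 - 18*s - 2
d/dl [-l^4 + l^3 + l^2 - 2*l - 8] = -4*l^3 + 3*l^2 + 2*l - 2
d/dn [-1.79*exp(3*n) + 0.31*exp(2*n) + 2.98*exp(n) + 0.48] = (-5.37*exp(2*n) + 0.62*exp(n) + 2.98)*exp(n)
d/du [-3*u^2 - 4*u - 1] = -6*u - 4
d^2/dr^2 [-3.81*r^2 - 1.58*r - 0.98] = -7.62000000000000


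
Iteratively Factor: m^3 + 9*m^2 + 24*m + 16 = (m + 4)*(m^2 + 5*m + 4) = (m + 4)^2*(m + 1)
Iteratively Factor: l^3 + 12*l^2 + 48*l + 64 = (l + 4)*(l^2 + 8*l + 16) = (l + 4)^2*(l + 4)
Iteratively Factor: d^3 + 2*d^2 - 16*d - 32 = (d + 2)*(d^2 - 16) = (d - 4)*(d + 2)*(d + 4)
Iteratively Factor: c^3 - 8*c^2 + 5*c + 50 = (c - 5)*(c^2 - 3*c - 10) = (c - 5)*(c + 2)*(c - 5)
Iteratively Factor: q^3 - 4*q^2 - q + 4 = (q - 4)*(q^2 - 1) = (q - 4)*(q - 1)*(q + 1)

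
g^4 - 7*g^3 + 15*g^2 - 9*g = g*(g - 3)^2*(g - 1)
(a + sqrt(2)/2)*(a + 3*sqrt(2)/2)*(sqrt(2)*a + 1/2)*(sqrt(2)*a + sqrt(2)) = 2*a^4 + 2*a^3 + 9*sqrt(2)*a^3/2 + 5*a^2 + 9*sqrt(2)*a^2/2 + 3*sqrt(2)*a/4 + 5*a + 3*sqrt(2)/4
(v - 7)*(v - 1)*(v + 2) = v^3 - 6*v^2 - 9*v + 14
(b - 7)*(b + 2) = b^2 - 5*b - 14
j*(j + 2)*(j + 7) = j^3 + 9*j^2 + 14*j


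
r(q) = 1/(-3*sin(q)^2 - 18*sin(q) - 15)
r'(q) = (6*sin(q)*cos(q) + 18*cos(q))/(-3*sin(q)^2 - 18*sin(q) - 15)^2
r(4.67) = -92.75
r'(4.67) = -4376.43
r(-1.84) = -2.29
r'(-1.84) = -17.08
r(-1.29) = -2.11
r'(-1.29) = 15.05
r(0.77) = -0.03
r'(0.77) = 0.02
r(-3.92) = -0.03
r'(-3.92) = -0.02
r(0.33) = -0.05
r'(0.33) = 0.04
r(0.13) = -0.06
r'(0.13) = 0.06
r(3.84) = -0.21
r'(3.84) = -0.50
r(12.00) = -0.16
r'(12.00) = 0.32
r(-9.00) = -0.12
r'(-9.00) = -0.22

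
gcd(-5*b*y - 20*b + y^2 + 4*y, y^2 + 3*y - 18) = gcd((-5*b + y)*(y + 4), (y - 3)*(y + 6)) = 1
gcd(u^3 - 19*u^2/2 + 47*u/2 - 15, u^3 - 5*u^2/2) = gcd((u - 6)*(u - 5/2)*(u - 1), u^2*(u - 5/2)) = u - 5/2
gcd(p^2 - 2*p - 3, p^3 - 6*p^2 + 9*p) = p - 3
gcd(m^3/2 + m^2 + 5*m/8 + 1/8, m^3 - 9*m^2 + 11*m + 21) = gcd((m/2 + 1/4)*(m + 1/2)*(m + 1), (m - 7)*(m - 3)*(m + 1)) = m + 1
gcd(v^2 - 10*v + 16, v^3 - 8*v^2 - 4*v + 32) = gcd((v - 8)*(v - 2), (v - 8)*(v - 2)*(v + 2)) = v^2 - 10*v + 16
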